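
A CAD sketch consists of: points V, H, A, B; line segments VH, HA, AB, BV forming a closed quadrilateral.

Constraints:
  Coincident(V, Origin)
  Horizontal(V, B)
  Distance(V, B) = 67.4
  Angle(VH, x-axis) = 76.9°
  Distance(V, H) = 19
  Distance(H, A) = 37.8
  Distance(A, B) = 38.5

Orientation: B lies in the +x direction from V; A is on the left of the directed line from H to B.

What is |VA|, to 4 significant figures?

49.54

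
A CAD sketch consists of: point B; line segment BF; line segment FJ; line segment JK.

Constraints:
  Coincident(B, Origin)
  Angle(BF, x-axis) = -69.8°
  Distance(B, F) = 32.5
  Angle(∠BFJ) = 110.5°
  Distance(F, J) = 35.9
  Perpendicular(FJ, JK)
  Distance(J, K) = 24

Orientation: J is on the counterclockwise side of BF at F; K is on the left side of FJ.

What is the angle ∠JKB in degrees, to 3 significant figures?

97.8°

B is at the origin; BF runs at -69.8° with length 32.5, so F = 32.5·(cos -69.8°, sin -69.8°) = (11.2, -30.5). ∠BFJ = 110.5°, so FJ runs at -69.8° + (180° − 110.5°) = -0.300° from the x-axis; with |FJ| = 35.9, J = F + 35.9·(cos -0.300°, sin -0.300°) = (47.1, -30.7). The perpendicularity gives JK at right angles to FJ; with |JK| = 24.0 on the left of FJ, K = J + 24.0·(0.00524, 1.00) = (47.2, -6.69). Then cos ∠JKB = KJ·KB / (|KJ||KB|), giving 97.8°.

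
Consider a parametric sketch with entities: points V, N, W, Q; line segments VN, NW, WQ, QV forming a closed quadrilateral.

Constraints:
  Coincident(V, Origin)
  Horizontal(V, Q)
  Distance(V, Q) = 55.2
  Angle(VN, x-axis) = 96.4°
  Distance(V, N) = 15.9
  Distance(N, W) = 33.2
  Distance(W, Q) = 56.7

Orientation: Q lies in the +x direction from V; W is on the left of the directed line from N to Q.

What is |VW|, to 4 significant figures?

46.19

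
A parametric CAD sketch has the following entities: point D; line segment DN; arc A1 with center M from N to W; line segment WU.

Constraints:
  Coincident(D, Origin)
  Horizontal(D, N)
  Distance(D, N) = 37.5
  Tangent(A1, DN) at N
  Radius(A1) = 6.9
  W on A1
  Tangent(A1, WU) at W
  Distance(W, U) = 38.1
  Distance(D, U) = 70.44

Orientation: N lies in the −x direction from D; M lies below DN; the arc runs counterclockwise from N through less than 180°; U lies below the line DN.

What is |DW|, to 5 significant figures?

44.099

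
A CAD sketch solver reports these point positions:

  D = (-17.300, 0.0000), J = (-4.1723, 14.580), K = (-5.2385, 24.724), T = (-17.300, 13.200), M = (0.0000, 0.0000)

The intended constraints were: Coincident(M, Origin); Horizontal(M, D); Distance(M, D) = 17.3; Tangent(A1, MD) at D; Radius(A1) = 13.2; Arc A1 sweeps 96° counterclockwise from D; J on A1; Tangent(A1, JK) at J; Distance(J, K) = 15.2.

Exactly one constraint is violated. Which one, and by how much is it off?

Distance(J, K) = 15.2 — off by 5.00.

M = (0.00, 0.00) ✓; M.y = 0.00, D.y = 0.00 ✓; |MD| = 17.30 ✓; ∠(TD, DM) = 90.00° ✓; |TD| = 13.20 ✓; bearing(T→J) − bearing(T→D) = 96.00° ✓; |TJ| = 13.20 ✓; ∠(TJ, JK) = 90.00° ✓; |JK| = 10.20 ✗.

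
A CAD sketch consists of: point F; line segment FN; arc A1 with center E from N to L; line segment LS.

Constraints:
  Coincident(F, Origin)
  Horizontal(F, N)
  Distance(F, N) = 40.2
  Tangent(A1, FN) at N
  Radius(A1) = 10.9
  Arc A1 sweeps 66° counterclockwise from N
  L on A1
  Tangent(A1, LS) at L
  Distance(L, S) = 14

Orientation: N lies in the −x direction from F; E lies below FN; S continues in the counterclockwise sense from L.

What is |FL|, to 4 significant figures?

50.57

F is at the origin; F and N share the same y with |FN| = 40.2 and N on the −x side, so N = (-40.20, 0.000). The tangent condition forces EN to be normal to FN, so E = N + (0, -10.9) = (-40.20, -10.90). On A1, N sits at bearing 90° from E; a 66° counterclockwise sweep puts L at bearing 156°, so L = E + 10.9·(cos 156°, sin 156°) = (-50.16, -6.467). Then |FL| = |L − F| = 50.57.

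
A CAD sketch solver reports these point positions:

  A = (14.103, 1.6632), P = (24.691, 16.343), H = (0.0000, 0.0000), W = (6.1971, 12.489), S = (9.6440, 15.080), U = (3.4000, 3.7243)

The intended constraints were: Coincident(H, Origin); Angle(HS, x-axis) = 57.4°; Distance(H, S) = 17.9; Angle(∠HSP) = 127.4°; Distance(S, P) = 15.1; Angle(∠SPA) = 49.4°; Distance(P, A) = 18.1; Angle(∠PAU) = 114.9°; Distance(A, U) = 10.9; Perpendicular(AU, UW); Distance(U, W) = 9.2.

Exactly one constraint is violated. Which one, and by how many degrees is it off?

Perpendicular(AU, UW) — off by 6.80°.

H = (0.00, 0.00) ✓; HS at 57.40° ✓; |HS| = 17.90 ✓; ∠HSP = 127.4° ✓; |SP| = 15.10 ✓; ∠SPA = 49.40° ✓; |PA| = 18.10 ✓; ∠PAU = 114.9° ✓; |AU| = 10.90 ✓; ∠(AU, UW) = 96.80° ✗; |UW| = 9.200 ✓.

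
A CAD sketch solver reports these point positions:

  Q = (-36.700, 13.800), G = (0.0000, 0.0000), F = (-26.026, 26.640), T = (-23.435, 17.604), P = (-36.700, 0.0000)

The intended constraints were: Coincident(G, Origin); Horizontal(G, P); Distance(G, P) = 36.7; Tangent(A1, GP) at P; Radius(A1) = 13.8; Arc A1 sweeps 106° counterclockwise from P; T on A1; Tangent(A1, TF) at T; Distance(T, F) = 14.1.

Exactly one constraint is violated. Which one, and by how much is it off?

Distance(T, F) = 14.1 — off by 4.70.

G = (0.00, 0.00) ✓; G.y = 0.00, P.y = 0.00 ✓; |GP| = 36.70 ✓; ∠(QP, PG) = 90.00° ✓; |QP| = 13.80 ✓; bearing(Q→T) − bearing(Q→P) = 106.0° ✓; |QT| = 13.80 ✓; ∠(QT, TF) = 90.00° ✓; |TF| = 9.400 ✗.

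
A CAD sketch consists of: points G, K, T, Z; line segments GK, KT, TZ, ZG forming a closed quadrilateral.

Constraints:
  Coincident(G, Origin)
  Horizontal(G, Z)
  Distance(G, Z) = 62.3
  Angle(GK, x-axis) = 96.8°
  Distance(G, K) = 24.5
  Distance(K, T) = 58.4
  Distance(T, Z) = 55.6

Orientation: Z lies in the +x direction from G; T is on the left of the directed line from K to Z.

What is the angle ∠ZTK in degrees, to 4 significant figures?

75.20°

G is at the origin; GZ is horizontal with |GZ| = 62.3 and Z in +x, so Z = (62.3, 0). GK runs at 96.8° with |GK| = 24.5, so K = (-2.901, 24.33). T is determined by |KT| = 58.4 and |TZ| = 55.6 together: it lies at the intersection of circle(K, 58.4) and circle(Z, 55.6). With |KZ| = 69.59, the foot of the radical line on KZ is 37.09 from K and the perpendicular offset is √(58.4² − 37.09²) = 45.11. Taking the left-of-KZ solution: T = (47.62, 53.63).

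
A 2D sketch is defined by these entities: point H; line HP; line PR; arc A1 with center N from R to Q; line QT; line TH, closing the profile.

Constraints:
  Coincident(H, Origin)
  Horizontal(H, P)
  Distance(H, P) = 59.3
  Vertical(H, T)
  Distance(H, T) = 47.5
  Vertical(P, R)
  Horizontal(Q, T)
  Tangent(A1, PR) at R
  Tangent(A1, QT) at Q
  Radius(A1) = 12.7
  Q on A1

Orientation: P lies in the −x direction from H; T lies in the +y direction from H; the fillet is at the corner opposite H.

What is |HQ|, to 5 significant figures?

66.542

H is at the origin; HP is horizontal with |HP| = 59.3 and P on the −x side, so P = (-59.300, 0.0000). HT is vertical with |HT| = 47.5 and T on the +y side, so T = (0.0000, 47.500). The virtual corner opposite H is at (-59.300, 47.500). A1 meets PR tangentially, so NR is at right angles to PR and since A1 is tangent to QT there, NQ ⟂ QT, with radius 12.7, so the center N sits 12.7 in from both sides at N = (-46.600, 34.800). That places the tangent points at R = (-59.300, 34.800) on PR and Q = (-46.600, 47.500) on QT. Then |HQ| = |Q − H| = 66.542.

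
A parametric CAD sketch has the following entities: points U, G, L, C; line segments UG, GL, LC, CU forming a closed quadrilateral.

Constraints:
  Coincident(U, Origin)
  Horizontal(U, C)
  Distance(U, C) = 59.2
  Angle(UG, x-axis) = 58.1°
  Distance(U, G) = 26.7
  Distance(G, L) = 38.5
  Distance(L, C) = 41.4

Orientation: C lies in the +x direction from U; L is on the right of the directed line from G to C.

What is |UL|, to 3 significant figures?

25.7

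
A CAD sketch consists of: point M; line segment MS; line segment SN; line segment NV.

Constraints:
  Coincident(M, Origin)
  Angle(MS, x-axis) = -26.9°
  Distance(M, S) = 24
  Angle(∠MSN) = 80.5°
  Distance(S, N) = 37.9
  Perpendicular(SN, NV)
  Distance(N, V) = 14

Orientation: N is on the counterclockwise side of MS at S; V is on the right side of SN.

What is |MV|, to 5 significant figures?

50.704

∠MSN = 80.5°, so SN runs at -26.9° + (180° − 80.5°) = 72.600° from the x-axis; with |SN| = 37.9, N = S + 37.9·(cos 72.600°, sin 72.600°) = (32.737, 25.307). SN is perpendicular to NV; with |NV| = 14.0 on the right of SN, V = N + 14.0·(0.95424, -0.29904) = (46.096, 21.121). Then |MV| = |V − M| = 50.704.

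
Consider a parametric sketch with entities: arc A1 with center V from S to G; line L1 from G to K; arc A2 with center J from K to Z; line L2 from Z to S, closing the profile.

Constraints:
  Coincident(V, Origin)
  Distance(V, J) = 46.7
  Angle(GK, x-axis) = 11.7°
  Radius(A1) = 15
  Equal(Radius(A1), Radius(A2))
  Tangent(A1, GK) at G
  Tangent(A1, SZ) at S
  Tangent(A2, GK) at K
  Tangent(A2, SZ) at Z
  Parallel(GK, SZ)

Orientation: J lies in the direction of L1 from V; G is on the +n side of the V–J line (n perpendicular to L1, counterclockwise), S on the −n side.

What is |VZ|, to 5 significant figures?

49.050

The slot axis is L1's direction at 11.7°, so u = (cos 11.7°, sin 11.7°) = (0.97922, 0.20279) and n = (−sin 11.7°, cos 11.7°) = (-0.20279, 0.97922). V is at the origin and J lies 46.7 along u from V, so J = 46.7·u = (45.730, 9.4702). Tangency of A1 to both parallel lines with radius 15.0 puts G and S at V ± 15.0·n: G = (-3.0418, 14.688), S = (3.0418, -14.688). Equal radii place K and Z the same way about J: K = J + 15.0·n = (42.688, 24.159), Z = J − 15.0·n = (48.772, -5.2182). Then |VZ| = |Z − V| = 49.050.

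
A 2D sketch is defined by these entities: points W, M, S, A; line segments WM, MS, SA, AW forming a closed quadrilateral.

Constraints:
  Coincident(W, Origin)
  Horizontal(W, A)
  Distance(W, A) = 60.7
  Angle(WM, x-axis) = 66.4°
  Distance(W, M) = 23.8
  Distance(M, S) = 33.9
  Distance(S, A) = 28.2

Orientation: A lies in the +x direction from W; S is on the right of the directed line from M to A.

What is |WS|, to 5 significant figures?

32.793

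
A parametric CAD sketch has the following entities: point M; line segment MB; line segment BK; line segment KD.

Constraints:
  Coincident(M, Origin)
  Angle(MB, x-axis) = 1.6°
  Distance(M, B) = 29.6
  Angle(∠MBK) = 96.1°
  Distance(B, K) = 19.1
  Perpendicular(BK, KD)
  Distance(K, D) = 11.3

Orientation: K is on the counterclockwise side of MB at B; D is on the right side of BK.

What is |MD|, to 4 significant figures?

46.41

∠MBK = 96.1°, so BK runs at 1.6° + (180° − 96.1°) = 85.50° from the x-axis; with |BK| = 19.1, K = B + 19.1·(cos 85.50°, sin 85.50°) = (31.09, 19.87). The perpendicularity gives KD at right angles to BK; with |KD| = 11.3 on the right of BK, D = K + 11.3·(0.9969, -0.07846) = (42.35, 18.98). Then |MD| = |D − M| = 46.41.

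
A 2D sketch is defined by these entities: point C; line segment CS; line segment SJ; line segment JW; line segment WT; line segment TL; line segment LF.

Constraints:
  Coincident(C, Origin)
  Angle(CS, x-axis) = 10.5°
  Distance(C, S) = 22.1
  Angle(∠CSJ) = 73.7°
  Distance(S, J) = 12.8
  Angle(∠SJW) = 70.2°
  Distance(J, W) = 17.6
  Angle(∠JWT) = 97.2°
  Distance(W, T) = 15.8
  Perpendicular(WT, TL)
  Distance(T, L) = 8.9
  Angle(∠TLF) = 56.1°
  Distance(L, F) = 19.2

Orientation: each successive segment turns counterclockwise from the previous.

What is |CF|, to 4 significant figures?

2.882

WT ⟂ TL, so TL runs at 39.40°; with |TL| = 8.9, L = (20.77, -3.895). ∠TLF = 56.1° gives LF at 163.3° from the x-axis; with |LF| = 19.2, F = (2.382, 1.622). Then |CF| = |F − C| = 2.882.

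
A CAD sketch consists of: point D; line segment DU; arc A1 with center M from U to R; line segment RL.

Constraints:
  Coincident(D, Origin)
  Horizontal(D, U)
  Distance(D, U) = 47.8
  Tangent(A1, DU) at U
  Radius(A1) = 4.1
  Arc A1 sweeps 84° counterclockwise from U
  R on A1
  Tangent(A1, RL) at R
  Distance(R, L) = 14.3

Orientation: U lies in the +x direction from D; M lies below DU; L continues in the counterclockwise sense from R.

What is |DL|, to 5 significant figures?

45.862

D is at the origin; DU is horizontal with |DU| = 47.8 and U on the +x side, so U = (47.800, 0.0000). Since A1 is tangent to DU there, MU ⟂ DU, so M = U + (0, -4.1) = (47.800, -4.1000). On A1, U sits at bearing 90° from M; an 84° counterclockwise sweep puts R at bearing 174°, so R = M + 4.1·(cos 174°, sin 174°) = (43.722, -3.6714). A1 meets RL tangentially, so MR is at right angles to RL, so RL runs along (−sin 174°, cos 174°); with |RL| = 14.3, L = (42.228, -17.893). Then |DL| = |L − D| = 45.862.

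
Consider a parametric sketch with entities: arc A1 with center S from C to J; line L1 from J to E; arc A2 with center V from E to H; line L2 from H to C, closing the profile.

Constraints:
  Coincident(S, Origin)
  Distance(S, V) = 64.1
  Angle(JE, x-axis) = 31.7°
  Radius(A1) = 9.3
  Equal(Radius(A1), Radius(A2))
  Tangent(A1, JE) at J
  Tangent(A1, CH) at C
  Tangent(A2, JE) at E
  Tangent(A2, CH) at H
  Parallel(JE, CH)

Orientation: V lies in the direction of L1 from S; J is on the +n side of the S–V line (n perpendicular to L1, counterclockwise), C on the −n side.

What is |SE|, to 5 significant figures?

64.771

The slot axis is L1's direction at 31.7°, so u = (cos 31.7°, sin 31.7°) = (0.85081, 0.52547) and n = (−sin 31.7°, cos 31.7°) = (-0.52547, 0.85081). S is at the origin and V lies 64.1 along u from S, so V = 64.1·u = (54.537, 33.683). Tangency of A1 to both parallel lines with radius 9.3 puts J and C at S ± 9.3·n: J = (-4.8869, 7.9125), C = (4.8869, -7.9125). Equal radii place E and H the same way about V: E = V + 9.3·n = (49.650, 41.595), H = V − 9.3·n = (59.424, 25.770). Then |SE| = |E − S| = 64.771.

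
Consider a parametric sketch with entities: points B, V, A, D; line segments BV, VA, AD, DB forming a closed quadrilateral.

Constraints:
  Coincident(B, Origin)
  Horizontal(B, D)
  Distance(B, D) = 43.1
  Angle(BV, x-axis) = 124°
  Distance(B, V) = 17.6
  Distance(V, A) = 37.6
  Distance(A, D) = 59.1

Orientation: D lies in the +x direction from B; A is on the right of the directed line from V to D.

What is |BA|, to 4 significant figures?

25.63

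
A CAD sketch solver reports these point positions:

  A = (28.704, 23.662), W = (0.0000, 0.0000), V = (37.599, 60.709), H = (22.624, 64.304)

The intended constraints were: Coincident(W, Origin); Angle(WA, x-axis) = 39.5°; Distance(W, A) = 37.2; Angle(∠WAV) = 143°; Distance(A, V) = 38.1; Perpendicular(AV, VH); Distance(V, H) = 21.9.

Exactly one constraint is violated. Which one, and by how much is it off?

Distance(V, H) = 21.9 — off by 6.50.

W = (0.00, 0.00) ✓; WA at 39.50° ✓; |WA| = 37.20 ✓; ∠WAV = 143.0° ✓; |AV| = 38.10 ✓; ∠(AV, VH) = 90.00° ✓; |VH| = 15.40 ✗.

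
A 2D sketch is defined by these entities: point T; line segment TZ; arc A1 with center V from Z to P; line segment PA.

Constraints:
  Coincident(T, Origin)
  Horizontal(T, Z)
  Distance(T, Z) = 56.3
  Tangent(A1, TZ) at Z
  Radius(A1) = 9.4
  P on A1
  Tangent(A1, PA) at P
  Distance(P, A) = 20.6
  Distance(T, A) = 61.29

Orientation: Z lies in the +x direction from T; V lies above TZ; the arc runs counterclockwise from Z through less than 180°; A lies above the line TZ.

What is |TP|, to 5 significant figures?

65.728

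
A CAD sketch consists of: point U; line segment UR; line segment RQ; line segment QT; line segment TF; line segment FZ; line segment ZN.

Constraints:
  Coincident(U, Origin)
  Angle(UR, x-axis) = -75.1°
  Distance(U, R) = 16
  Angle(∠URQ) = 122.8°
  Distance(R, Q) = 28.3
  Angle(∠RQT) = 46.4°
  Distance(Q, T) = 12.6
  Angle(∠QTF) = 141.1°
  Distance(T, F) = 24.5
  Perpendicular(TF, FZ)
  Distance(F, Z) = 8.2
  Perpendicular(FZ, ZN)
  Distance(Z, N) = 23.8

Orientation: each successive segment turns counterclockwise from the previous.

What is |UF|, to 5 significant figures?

4.1438

∠RQT = 46.4° gives QT at 115.70° from the x-axis; with |QT| = 12.6, T = (25.580, -12.807). ∠QTF = 141.1° gives TF at 154.60° from the x-axis; with |TF| = 24.5, F = (3.4484, -2.2977). Then |UF| = |F − U| = 4.1438.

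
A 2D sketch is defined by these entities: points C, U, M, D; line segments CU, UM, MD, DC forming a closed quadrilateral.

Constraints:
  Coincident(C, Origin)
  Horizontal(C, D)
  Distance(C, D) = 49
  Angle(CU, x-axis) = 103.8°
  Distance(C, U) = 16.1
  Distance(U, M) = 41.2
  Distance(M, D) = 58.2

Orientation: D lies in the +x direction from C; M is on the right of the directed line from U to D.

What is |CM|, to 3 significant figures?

25.8

Checks: |UM| = 41.20 ✓; |MD| = 58.20 ✓.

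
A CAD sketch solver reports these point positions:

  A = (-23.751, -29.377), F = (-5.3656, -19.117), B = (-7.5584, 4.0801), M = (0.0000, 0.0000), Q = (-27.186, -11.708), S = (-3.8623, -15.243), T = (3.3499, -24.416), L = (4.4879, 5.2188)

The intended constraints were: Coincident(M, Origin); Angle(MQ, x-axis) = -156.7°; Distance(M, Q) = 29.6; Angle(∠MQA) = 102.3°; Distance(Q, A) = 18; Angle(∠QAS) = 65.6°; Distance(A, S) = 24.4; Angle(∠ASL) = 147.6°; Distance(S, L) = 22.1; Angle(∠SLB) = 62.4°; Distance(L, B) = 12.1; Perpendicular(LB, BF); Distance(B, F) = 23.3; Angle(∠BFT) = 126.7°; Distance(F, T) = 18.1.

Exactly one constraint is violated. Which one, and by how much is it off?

Distance(F, T) = 18.1 — off by 7.90.

M = (0.00, 0.00) ✓; MQ at -156.7° ✓; |MQ| = 29.60 ✓; ∠MQA = 102.3° ✓; |QA| = 18.00 ✓; ∠QAS = 65.60° ✓; |AS| = 24.40 ✓; ∠ASL = 147.6° ✓; |SL| = 22.10 ✓; ∠SLB = 62.40° ✓; |LB| = 12.10 ✓; ∠(LB, BF) = 90.00° ✓; |BF| = 23.30 ✓; ∠BFT = 126.7° ✓; |FT| = 10.20 ✗.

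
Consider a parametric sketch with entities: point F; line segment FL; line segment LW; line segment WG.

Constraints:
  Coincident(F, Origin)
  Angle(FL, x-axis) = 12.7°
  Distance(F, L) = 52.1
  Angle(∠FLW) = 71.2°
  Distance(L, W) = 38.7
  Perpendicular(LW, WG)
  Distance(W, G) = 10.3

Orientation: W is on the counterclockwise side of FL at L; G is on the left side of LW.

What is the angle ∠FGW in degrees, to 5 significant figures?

150.69°

F is at the origin; FL runs at 12.7° with length 52.1, so L = 52.1·(cos 12.7°, sin 12.7°) = (50.825, 11.454). ∠FLW = 71.2°, so LW runs at 12.7° + (180° − 71.2°) = 121.50° from the x-axis; with |LW| = 38.7, W = L + 38.7·(cos 121.50°, sin 121.50°) = (30.605, 44.451). LW ⟂ WG; with |WG| = 10.3 on the left of LW, G = W + 10.3·(-0.85264, -0.52250) = (21.822, 39.069). Then cos ∠FGW = GF·GW / (|GF||GW|), giving 150.69°.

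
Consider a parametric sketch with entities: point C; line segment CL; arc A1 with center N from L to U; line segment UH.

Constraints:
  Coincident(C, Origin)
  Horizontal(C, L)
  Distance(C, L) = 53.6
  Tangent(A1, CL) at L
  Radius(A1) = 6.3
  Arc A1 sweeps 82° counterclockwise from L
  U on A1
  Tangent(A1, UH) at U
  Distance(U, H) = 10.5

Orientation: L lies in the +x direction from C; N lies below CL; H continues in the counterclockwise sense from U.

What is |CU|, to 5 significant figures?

47.671

C is at the origin; C and L share the same y with |CL| = 53.6 and L on the +x side, so L = (53.600, 0.0000). Since A1 is tangent to CL there, NL ⟂ CL, so N = L + (0, -6.3) = (53.600, -6.3000). On A1, L sits at bearing 90° from N; an 82° counterclockwise sweep puts U at bearing 172°, so U = N + 6.3·(cos 172°, sin 172°) = (47.361, -5.4232). Then |CU| = |U − C| = 47.671.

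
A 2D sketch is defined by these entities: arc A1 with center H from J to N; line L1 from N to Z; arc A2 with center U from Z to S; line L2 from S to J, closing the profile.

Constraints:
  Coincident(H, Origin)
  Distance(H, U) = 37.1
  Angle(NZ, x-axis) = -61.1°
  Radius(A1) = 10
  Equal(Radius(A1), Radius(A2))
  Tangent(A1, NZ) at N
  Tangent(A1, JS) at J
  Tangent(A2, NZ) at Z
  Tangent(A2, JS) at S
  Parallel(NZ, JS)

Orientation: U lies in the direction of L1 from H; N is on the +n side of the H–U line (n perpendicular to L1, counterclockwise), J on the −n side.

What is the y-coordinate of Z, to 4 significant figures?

-27.65

Tangency of A1 to both parallel lines with radius 10.0 puts N and J at H ± 10.0·n: N = (8.755, 4.833), J = (-8.755, -4.833). Equal radii place Z and S the same way about U: Z = U + 10.0·n = (26.68, -27.65), S = U − 10.0·n = (9.175, -37.31). So Z.y = -27.65.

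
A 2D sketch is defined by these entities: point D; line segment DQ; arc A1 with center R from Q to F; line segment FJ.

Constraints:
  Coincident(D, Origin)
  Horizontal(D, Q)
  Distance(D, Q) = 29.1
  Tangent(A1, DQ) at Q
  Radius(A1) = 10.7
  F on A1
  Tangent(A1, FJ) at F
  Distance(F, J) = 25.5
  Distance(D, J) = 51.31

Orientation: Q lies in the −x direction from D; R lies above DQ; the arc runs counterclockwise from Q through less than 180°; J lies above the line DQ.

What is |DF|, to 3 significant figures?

26.3

Checks: |RF| = 10.70 ✓; ∠(RF, FJ) = 90.00° ✓; |FJ| = 25.50 ✓; |DJ| = 51.31 ✓.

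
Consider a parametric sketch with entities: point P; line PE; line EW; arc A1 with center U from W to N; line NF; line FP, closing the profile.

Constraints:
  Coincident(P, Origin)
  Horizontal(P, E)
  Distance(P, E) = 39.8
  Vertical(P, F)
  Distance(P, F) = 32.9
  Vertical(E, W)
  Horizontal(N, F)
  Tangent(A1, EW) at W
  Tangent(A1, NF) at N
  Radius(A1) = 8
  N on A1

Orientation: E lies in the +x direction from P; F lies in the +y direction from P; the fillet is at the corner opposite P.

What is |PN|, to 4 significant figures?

45.76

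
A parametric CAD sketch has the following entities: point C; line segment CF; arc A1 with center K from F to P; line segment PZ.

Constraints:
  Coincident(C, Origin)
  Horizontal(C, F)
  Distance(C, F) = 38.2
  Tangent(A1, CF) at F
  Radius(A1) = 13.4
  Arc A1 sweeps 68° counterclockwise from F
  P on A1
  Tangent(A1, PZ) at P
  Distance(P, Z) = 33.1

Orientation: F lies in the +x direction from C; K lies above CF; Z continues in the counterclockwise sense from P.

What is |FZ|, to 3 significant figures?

46.3

On A1, F sits at bearing -90° from K; a 68° counterclockwise sweep puts P at bearing -22°, so P = K + 13.4·(cos -22°, sin -22°) = (50.6, 8.38). The tangent condition forces KP to be normal to PZ, so PZ runs along (−sin -22°, cos -22°); with |PZ| = 33.1, Z = (63.0, 39.1). Then |FZ| = |Z − F| = 46.3.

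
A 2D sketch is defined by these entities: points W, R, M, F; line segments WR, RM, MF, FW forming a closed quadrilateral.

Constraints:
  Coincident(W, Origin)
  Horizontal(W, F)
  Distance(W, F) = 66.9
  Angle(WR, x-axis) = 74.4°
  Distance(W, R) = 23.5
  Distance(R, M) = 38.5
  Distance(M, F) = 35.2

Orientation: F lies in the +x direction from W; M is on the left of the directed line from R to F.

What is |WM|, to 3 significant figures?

52.2

W is at the origin; W and F share the same y with |WF| = 66.9 and F in +x, so F = (66.9, 0). WR runs at 74.4° with |WR| = 23.5, so R = (6.32, 22.6). M is determined by |RM| = 38.5 and |MF| = 35.2 together: it lies at the intersection of circle(R, 38.5) and circle(F, 35.2). With |RF| = 64.7, the foot of the radical line on RF is 34.2 from R and the perpendicular offset is √(38.5² − 34.2²) = 17.7. Taking the left-of-RF solution: M = (44.5, 27.2).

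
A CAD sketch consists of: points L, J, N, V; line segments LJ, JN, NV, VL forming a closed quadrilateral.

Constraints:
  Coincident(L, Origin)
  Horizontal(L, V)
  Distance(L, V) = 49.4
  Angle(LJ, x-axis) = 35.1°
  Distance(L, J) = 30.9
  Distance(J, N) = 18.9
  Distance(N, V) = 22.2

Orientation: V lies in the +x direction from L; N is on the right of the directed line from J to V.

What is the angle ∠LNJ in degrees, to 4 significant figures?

81.93°

Checks: |JN| = 18.90 ✓; |NV| = 22.20 ✓.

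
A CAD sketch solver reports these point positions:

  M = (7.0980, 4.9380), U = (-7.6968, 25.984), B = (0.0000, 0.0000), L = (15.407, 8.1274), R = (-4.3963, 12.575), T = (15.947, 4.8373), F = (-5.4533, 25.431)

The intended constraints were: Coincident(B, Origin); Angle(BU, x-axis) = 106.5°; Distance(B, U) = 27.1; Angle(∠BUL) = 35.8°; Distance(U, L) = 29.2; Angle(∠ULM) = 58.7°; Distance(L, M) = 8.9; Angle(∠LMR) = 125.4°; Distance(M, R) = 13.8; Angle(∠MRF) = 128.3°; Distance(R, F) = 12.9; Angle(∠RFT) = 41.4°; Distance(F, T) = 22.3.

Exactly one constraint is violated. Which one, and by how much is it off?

Distance(F, T) = 22.3 — off by 7.40.

B = (0.00, 0.00) ✓; BU at 106.5° ✓; |BU| = 27.10 ✓; ∠BUL = 35.80° ✓; |UL| = 29.20 ✓; ∠ULM = 58.70° ✓; |LM| = 8.900 ✓; ∠LMR = 125.4° ✓; |MR| = 13.80 ✓; ∠MRF = 128.3° ✓; |RF| = 12.90 ✓; ∠RFT = 41.40° ✓; |FT| = 29.70 ✗.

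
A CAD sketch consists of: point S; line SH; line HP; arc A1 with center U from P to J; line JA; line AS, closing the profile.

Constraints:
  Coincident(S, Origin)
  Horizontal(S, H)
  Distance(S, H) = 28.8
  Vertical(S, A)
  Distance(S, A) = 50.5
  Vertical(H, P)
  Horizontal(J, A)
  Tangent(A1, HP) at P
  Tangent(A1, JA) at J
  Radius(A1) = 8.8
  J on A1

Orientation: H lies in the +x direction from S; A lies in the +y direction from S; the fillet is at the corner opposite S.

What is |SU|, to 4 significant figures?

46.25

S and A share the same x with |SA| = 50.5 and A on the +y side, so A = (0.000, 50.50). The virtual corner opposite S is at (28.80, 50.50). The tangent condition forces UP to be normal to HP and the tangent condition forces UJ to be normal to JA, with radius 8.8, so the center U sits 8.8 in from both sides at U = (20.00, 41.70). Then |SU| = |U − S| = 46.25.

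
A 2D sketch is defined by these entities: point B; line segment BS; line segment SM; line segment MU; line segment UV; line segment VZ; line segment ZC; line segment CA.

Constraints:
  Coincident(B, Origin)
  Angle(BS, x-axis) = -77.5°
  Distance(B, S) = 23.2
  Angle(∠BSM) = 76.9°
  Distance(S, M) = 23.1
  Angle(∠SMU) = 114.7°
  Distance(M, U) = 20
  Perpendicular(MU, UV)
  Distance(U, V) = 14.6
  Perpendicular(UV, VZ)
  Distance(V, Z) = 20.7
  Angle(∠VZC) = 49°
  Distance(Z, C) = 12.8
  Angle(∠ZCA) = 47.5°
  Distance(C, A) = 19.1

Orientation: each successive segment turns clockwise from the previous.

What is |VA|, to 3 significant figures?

13.8

∠VZC = 49.0° gives ZC at 163° from the x-axis; with |ZC| = 12.8, C = (-16.7, -13.4). ∠ZCA = 47.5° gives CA at 30.6° from the x-axis; with |CA| = 19.1, A = (-0.271, -3.64). Then |VA| = |A − V| = 13.8.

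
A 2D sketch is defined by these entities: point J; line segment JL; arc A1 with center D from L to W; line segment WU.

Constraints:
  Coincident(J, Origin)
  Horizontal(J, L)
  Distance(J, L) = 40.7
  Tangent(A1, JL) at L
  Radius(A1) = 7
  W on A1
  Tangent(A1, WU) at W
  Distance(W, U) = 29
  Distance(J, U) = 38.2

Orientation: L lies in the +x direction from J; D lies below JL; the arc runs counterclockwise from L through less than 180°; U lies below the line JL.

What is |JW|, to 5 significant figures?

34.543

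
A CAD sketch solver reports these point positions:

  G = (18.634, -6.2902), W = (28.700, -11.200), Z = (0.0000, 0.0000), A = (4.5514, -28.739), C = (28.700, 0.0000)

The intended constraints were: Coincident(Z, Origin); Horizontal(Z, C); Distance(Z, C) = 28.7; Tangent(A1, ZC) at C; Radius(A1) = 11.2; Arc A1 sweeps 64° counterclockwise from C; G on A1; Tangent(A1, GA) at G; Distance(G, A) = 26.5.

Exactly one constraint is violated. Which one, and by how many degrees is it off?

Tangent(A1, GA) at G — off by 6.10°.

Z = (0.00, 0.00) ✓; Z.y = 0.00, C.y = 0.00 ✓; |ZC| = 28.70 ✓; ∠(WC, CZ) = 90.00° ✓; |WC| = 11.20 ✓; bearing(W→G) − bearing(W→C) = 64.00° ✓; |WG| = 11.20 ✓; ∠(WG, GA) = 96.10° ✗; |GA| = 26.50 ✓.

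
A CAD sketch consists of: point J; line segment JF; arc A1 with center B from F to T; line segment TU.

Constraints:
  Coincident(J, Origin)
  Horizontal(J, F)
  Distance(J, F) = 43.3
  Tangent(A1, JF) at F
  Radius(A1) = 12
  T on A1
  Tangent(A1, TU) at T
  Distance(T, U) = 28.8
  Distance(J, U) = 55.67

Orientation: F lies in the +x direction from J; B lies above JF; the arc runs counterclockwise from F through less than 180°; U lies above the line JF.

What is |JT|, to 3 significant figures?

56.3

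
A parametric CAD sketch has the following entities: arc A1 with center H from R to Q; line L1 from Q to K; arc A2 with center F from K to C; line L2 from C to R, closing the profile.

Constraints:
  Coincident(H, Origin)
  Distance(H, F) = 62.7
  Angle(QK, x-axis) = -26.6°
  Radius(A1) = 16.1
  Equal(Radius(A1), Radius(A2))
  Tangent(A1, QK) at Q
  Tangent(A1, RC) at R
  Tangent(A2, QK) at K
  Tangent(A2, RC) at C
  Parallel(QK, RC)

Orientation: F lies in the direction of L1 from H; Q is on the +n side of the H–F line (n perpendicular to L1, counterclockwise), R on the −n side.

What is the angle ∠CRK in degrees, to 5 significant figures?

27.183°

Tangency of A1 to both parallel lines with radius 16.1 puts Q and R at H ± 16.1·n: Q = (7.2089, 14.396), R = (-7.2089, -14.396). Equal radii place K and C the same way about F: K = F + 16.1·n = (63.272, -13.679), C = F − 16.1·n = (48.855, -42.470). Then cos ∠CRK = RC·RK / (|RC||RK|), giving 27.183°.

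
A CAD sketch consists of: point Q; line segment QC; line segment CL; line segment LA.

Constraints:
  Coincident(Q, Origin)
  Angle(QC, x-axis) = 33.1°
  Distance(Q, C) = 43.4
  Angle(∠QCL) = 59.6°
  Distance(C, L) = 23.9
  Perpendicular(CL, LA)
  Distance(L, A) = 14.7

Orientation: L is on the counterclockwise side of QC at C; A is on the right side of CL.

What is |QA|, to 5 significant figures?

52.169

Q is at the origin; QC runs at 33.1° with length 43.4, so C = 43.4·(cos 33.1°, sin 33.1°) = (36.357, 23.701). ∠QCL = 59.6°, so CL runs at 33.1° + (180° − 59.6°) = 153.50° from the x-axis; with |CL| = 23.9, L = C + 23.9·(cos 153.50°, sin 153.50°) = (14.968, 34.365). The perpendicularity gives LA at right angles to CL; with |LA| = 14.7 on the right of CL, A = L + 14.7·(0.44620, 0.89493) = (21.527, 47.520). Then |QA| = |A − Q| = 52.169.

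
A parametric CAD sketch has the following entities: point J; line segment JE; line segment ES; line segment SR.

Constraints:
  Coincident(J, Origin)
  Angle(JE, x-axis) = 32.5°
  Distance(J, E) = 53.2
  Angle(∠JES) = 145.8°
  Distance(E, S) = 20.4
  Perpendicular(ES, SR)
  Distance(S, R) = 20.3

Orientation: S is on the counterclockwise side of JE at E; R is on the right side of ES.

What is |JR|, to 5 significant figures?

81.656

J is at the origin; JE runs at 32.5° with length 53.2, so E = 53.2·(cos 32.5°, sin 32.5°) = (44.868, 28.584). ∠JES = 145.8°, so ES runs at 32.5° + (180° − 145.8°) = 66.700° from the x-axis; with |ES| = 20.4, S = E + 20.4·(cos 66.700°, sin 66.700°) = (52.938, 47.321). ES ⟂ SR; with |SR| = 20.3 on the right of ES, R = S + 20.3·(0.91845, -0.39555) = (71.582, 39.291). Then |JR| = |R − J| = 81.656.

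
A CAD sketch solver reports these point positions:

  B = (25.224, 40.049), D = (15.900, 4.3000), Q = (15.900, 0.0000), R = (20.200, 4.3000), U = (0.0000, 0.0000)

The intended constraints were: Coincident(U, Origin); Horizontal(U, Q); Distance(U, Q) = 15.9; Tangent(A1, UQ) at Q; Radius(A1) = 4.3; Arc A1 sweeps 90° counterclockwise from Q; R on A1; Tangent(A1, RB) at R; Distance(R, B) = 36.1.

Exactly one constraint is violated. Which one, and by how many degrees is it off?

Tangent(A1, RB) at R — off by 8.00°.

U = (0.00, 0.00) ✓; U.y = 0.00, Q.y = 0.00 ✓; |UQ| = 15.90 ✓; ∠(DQ, QU) = 90.00° ✓; |DQ| = 4.300 ✓; bearing(D→R) − bearing(D→Q) = 90.00° ✓; |DR| = 4.300 ✓; ∠(DR, RB) = 98.00° ✗; |RB| = 36.10 ✓.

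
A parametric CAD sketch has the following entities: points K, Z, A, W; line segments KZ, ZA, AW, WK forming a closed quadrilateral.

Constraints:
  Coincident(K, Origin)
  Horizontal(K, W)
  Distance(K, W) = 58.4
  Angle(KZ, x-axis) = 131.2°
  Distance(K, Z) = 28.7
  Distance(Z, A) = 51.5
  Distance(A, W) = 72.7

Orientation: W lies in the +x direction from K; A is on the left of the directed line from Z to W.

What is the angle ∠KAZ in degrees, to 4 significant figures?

27.70°

K is at the origin; KW is horizontal with |KW| = 58.4 and W in +x, so W = (58.4, 0). KZ runs at 131.2° with |KZ| = 28.7, so Z = (-18.90, 21.59). A is determined by |ZA| = 51.5 and |AW| = 72.7 together: it lies at the intersection of circle(Z, 51.5) and circle(W, 72.7). With |ZW| = 80.26, the foot of the radical line on ZW is 23.73 from Z and the perpendicular offset is √(51.5² − 23.73²) = 45.71. Taking the left-of-ZW solution: A = (16.25, 59.23).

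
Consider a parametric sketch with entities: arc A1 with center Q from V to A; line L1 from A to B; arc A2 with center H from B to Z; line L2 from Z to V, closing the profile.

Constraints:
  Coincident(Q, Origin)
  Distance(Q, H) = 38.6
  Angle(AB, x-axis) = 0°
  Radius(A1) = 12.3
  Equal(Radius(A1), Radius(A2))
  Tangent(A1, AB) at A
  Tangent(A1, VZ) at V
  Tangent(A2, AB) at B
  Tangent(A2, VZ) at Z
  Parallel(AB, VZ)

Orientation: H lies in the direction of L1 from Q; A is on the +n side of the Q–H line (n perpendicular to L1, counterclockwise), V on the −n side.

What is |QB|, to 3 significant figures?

40.5

The slot axis is L1's direction at 0.0°, so u = (cos 0.0°, sin 0.0°) = (1.00, 0.00) and n = (−sin 0.0°, cos 0.0°) = (-0.00, 1.00). Q is at the origin and H lies 38.6 along u from Q, so H = 38.6·u = (38.6, 0.00). Tangency of A1 to both parallel lines with radius 12.3 puts A and V at Q ± 12.3·n: A = (-0.00, 12.3), V = (0.00, -12.3). Equal radii place B and Z the same way about H: B = H + 12.3·n = (38.6, 12.3), Z = H − 12.3·n = (38.6, -12.3). Then |QB| = |B − Q| = 40.5.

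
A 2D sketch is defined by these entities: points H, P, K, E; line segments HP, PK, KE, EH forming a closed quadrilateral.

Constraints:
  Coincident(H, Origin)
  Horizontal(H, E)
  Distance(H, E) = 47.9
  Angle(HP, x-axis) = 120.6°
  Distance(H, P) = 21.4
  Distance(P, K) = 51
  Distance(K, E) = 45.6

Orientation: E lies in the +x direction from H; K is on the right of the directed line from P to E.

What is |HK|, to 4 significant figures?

29.72

Checks: |PK| = 51.00 ✓; |KE| = 45.60 ✓.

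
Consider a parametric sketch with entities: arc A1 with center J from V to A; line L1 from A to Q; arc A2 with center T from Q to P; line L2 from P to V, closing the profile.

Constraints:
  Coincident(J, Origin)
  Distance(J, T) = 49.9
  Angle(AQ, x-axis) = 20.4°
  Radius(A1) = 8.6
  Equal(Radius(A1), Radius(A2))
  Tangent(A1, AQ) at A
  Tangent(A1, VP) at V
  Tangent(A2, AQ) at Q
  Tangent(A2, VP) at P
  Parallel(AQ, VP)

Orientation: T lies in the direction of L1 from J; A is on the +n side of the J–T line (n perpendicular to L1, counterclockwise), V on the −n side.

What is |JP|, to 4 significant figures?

50.64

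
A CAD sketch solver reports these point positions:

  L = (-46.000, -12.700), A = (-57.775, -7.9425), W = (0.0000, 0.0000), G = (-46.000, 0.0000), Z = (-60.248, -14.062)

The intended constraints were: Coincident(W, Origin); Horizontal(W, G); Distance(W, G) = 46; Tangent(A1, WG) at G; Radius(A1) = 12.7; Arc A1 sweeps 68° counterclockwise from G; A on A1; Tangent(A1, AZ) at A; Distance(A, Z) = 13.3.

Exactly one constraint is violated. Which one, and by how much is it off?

Distance(A, Z) = 13.3 — off by 6.70.

W = (0.00, 0.00) ✓; W.y = 0.00, G.y = 0.00 ✓; |WG| = 46.00 ✓; ∠(LG, GW) = 90.00° ✓; |LG| = 12.70 ✓; bearing(L→A) − bearing(L→G) = 68.00° ✓; |LA| = 12.70 ✓; ∠(LA, AZ) = 90.00° ✓; |AZ| = 6.600 ✗.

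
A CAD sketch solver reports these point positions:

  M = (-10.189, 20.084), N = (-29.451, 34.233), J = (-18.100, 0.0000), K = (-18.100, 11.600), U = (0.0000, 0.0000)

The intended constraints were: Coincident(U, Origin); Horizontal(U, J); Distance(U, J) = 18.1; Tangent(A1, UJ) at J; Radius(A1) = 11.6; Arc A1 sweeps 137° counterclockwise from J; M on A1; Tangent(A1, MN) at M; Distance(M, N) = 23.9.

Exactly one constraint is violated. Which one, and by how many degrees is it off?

Tangent(A1, MN) at M — off by 6.70°.

U = (0.00, 0.00) ✓; U.y = 0.00, J.y = 0.00 ✓; |UJ| = 18.10 ✓; ∠(KJ, JU) = 90.00° ✓; |KJ| = 11.60 ✓; bearing(K→M) − bearing(K→J) = 137.0° ✓; |KM| = 11.60 ✓; ∠(KM, MN) = 83.30° ✗; |MN| = 23.90 ✓.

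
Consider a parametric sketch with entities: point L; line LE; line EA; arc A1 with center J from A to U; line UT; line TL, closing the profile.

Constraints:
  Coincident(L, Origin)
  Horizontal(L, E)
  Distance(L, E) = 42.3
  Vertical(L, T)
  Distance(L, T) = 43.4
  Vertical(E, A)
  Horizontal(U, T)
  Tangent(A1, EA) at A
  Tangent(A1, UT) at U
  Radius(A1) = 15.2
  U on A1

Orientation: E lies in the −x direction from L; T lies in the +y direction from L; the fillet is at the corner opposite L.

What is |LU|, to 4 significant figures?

51.17

L is at the origin; LE is horizontal with |LE| = 42.3 and E on the −x side, so E = (-42.30, 0.000). LT is vertical with |LT| = 43.4 and T on the +y side, so T = (0.000, 43.40). The virtual corner opposite L is at (-42.30, 43.40). Since A1 is tangent to EA there, JA ⟂ EA and since A1 is tangent to UT there, JU ⟂ UT, with radius 15.2, so the center J sits 15.2 in from both sides at J = (-27.10, 28.20). That places the tangent points at A = (-42.30, 28.20) on EA and U = (-27.10, 43.40) on UT. Then |LU| = |U − L| = 51.17.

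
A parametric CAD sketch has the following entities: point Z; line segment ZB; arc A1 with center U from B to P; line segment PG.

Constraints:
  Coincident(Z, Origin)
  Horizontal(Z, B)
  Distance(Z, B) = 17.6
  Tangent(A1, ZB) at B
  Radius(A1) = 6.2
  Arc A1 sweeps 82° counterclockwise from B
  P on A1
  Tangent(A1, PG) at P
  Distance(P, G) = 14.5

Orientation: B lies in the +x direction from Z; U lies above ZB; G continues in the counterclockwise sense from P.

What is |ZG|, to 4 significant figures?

32.43

Z is at the origin; ZB is horizontal with |ZB| = 17.6 and B on the +x side, so B = (17.60, 0.000). Tangency of A1 to ZB means the radius UB is perpendicular to ZB, so U = B + (0, 6.2) = (17.60, 6.200). On A1, B sits at bearing -90° from U; an 82° counterclockwise sweep puts P at bearing -8°, so P = U + 6.2·(cos -8°, sin -8°) = (23.74, 5.337). The tangent condition forces UP to be normal to PG, so PG runs along (−sin -8°, cos -8°); with |PG| = 14.5, G = (25.76, 19.70). Then |ZG| = |G − Z| = 32.43.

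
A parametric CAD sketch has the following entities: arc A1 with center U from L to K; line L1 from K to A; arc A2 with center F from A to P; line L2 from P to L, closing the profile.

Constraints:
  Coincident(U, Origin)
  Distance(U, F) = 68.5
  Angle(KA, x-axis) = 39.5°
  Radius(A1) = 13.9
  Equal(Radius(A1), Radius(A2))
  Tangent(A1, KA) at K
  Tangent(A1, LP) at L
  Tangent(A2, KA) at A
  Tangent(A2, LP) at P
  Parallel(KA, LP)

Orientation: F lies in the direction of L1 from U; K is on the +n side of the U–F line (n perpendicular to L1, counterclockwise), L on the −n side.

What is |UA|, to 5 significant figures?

69.896

The slot axis is L1's direction at 39.5°, so u = (cos 39.5°, sin 39.5°) = (0.77162, 0.63608) and n = (−sin 39.5°, cos 39.5°) = (-0.63608, 0.77162). U is at the origin and F lies 68.5 along u from U, so F = 68.5·u = (52.856, 43.571). Tangency of A1 to both parallel lines with radius 13.9 puts K and L at U ± 13.9·n: K = (-8.8415, 10.726), L = (8.8415, -10.726). Equal radii place A and P the same way about F: A = F + 13.9·n = (44.015, 54.297), P = F − 13.9·n = (61.698, 32.846). Then |UA| = |A − U| = 69.896.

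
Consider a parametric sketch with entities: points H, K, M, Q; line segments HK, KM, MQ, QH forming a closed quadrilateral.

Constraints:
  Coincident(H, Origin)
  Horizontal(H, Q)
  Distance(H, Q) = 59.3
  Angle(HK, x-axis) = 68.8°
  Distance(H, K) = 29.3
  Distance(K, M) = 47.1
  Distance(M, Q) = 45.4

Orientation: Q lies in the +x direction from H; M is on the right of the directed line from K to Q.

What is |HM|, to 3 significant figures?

26.4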